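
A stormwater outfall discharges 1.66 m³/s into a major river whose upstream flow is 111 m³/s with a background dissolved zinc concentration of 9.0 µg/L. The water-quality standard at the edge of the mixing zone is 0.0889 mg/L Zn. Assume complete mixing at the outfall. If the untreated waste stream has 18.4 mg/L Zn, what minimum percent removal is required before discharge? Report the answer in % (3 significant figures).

70.5 %

9.0 µg/L = 0.009 mg/L.
Mass balance: 0.0889·112.7 = 1.66·Cₑ + 111·0.009.
Cₑ = (10.02 − 0.999) / 1.66 = 5.432 mg/L.
Required removal = 1 − 5.432/18.4 = 70.48 %.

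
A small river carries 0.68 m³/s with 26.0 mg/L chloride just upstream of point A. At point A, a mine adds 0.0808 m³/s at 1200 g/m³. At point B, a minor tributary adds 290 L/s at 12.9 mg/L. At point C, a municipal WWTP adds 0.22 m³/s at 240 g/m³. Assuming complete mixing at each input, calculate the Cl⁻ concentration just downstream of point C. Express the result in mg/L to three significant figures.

135 mg/L

After input A: C = (0.68·26 + 0.0808·1200) / 0.7608 = 150.7 mg/L.
290 L/s = 0.29 m³/s.
After input B: C = (0.7608·150.7 + 0.29·12.9) / 1.051 = 112.7 mg/L.
After input C: C = (1.051·112.7 + 0.22·240) / 1.271 = 134.7 mg/L.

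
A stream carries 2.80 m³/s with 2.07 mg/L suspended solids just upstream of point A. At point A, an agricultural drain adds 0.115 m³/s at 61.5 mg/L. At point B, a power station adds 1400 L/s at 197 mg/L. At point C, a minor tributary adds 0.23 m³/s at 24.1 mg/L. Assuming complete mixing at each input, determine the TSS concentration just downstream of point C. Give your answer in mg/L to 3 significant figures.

64.7 mg/L

After input A: C = (2.8·2.07 + 0.115·61.5) / 2.915 = 4.415 mg/L.
1400 L/s = 1.4 m³/s.
After input B: C = (2.915·4.415 + 1.4·197) / 4.315 = 66.9 mg/L.
After input C: C = (4.315·66.9 + 0.23·24.1) / 4.545 = 64.73 mg/L.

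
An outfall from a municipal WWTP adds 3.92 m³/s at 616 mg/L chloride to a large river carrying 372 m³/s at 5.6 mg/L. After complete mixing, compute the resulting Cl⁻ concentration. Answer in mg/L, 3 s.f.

By mass balance at complete mixing, C = (3.92·616 + 372·5.6) / (3.92 + 372) = 4498/375.9 = 11.97 mg/L.

12.0 mg/L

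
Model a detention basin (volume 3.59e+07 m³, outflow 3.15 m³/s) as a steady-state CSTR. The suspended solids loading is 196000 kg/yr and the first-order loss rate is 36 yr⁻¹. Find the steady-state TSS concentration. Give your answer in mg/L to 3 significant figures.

0.141 mg/L

Outflow Q = 3.15 m³/s × 3.156e+07 s/yr = 9.941e+07 m³/yr.
Steady-state CSTR mass balance: W = Q·C + k·V·C, so C = W/(Q + kV).
Q + kV = 9.941e+07 + 36·3.59e+07 = 1.392e+09 m³/yr.
C = 196000/1.392e+09 = 0.0001408 kg/m³ = 0.1408 mg/L.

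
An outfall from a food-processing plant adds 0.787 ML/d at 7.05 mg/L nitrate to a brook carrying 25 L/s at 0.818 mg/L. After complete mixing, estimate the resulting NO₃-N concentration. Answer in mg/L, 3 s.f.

0.787 ML/d = 0.009109 m³/s.
25 L/s = 0.025 m³/s.
Conservation of mass across the mixing zone: C = (0.009109·7.05 + 0.025·0.818) / (0.009109 + 0.025) = 0.08467/0.03411 = 2.482 mg/L.

2.48 mg/L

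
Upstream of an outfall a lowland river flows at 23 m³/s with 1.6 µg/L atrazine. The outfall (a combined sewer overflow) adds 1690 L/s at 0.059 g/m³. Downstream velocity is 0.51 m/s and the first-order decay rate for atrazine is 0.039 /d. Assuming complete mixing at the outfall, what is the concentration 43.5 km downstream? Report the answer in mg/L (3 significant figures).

1690 L/s = 1.69 m³/s.
1.6 µg/L = 0.0016 mg/L.
After complete mixing, C₀ = (1.69·0.059 + 23·0.0016) / 24.69 = 0.005529 mg/L.
Travel time t = 4.35e+04 m / 0.51 m/s = 8.529e+04 s = 0.9872 d.
C = 0.005529·exp(−0.039·0.9872) = 0.005529·0.9622 = 0.00532 mg/L.

0.00532 mg/L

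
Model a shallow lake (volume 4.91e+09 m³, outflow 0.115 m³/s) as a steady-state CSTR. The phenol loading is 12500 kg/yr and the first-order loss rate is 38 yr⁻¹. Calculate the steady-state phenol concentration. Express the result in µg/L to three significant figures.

Outflow Q = 0.115 m³/s × 3.156e+07 s/yr = 3.629e+06 m³/yr.
Steady-state CSTR mass balance: W = Q·C + k·V·C, so C = W/(Q + kV).
Q + kV = 3.629e+06 + 38·4.91e+09 = 1.866e+11 m³/yr.
C = 12500/1.866e+11 = 6.699e-08 kg/m³ = 6.699e-05 mg/L = 0.06699 µg/L.

0.0670 µg/L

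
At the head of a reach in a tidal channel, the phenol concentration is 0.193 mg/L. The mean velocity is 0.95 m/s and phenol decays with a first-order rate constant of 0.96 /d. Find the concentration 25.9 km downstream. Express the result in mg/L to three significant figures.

Travel time t = 25.9 km / 0.95 m/s = 2.59e+04/0.95 = 2.726e+04 s = 0.3155 d.
First-order decay: C = 0.193·exp(−0.96·0.3155) = 0.193·0.7387 = 0.1426 mg/L.

0.143 mg/L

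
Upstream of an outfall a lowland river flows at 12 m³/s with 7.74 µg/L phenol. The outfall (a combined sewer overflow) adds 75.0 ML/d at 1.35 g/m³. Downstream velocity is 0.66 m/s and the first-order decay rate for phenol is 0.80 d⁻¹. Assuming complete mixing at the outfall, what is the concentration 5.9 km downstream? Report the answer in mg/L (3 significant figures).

0.0905 mg/L

75.0 ML/d = 0.8681 m³/s.
7.74 µg/L = 0.00774 mg/L.
After complete mixing, C₀ = (0.8681·1.35 + 12·0.00774) / 12.87 = 0.09829 mg/L.
Travel time t = 5900 m / 0.66 m/s = 8939 s = 0.1035 d.
C = 0.09829·exp(−0.80·0.1035) = 0.09829·0.9206 = 0.09048 mg/L.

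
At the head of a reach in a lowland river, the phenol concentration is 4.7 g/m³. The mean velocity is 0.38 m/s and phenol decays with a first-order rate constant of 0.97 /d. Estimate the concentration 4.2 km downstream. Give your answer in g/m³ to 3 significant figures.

4.15 g/m³

Travel time t = 4.2 km / 0.38 m/s = 4200/0.38 = 1.105e+04 s = 0.1279 d.
First-order decay: C = 4.7·exp(−0.97·0.1279) = 4.7·0.8833 = 4.152 g/m³.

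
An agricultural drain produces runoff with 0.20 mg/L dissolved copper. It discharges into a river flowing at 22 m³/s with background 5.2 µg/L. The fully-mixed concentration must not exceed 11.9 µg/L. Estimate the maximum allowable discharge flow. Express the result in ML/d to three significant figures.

67.7 ML/d

5.2 µg/L = 0.0052 mg/L.
11.9 µg/L = 0.0119 mg/L.
Mass balance at complete mixing: C_std·(Q_w + Q_r) = Q_w·C_e + Q_r·C_b.
Rearranging, Q_w = Q_r·(C_std − C_b)/(C_e − C_std) = 22·(0.0119 − 0.0052) / (0.2 − 0.0119) = 0.7836 m³/s.
= 67.71 ML/d.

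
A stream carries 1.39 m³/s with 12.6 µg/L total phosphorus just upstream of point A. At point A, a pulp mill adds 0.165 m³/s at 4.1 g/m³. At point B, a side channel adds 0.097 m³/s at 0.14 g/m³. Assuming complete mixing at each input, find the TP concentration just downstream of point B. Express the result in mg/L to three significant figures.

12.6 µg/L = 0.0126 mg/L.
After input A: C = (1.39·0.0126 + 0.165·4.1) / 1.555 = 0.4463 mg/L.
After input B: C = (1.555·0.4463 + 0.097·0.14) / 1.652 = 0.4283 mg/L.

0.428 mg/L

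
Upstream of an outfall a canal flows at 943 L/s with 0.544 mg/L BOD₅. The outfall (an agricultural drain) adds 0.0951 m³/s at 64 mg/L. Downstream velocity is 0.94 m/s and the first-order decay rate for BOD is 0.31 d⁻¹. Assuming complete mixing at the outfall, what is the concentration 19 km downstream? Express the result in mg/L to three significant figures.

5.91 mg/L

943 L/s = 0.943 m³/s.
After complete mixing, C₀ = (0.0951·64 + 0.943·0.544) / 1.038 = 6.357 mg/L.
Travel time t = 1.9e+04 m / 0.94 m/s = 2.021e+04 s = 0.2339 d.
C = 6.357·exp(−0.31·0.2339) = 6.357·0.93 = 5.912 mg/L.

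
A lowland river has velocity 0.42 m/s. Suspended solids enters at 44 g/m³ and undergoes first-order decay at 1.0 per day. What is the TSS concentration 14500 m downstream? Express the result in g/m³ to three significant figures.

Travel time t = 14500 m / 0.42 m/s = 1.45e+04/0.42 = 3.452e+04 s = 0.3996 d.
First-order decay: C = 44·exp(−1.0·0.3996) = 44·0.6706 = 29.51 g/m³.

29.5 g/m³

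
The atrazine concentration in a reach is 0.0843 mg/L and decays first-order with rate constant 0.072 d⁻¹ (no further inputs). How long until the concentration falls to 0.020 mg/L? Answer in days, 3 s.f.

t = ln(C₀/C)/k = ln(0.0843/0.020)/0.072 = 1.439/0.072 = 19.98 d.

20.0 d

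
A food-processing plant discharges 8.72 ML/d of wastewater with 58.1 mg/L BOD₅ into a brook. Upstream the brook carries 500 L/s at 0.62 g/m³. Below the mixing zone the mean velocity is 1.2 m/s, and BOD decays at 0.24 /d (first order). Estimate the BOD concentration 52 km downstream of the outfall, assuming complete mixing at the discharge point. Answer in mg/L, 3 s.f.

9.11 mg/L

8.72 ML/d = 0.1009 m³/s.
500 L/s = 0.5 m³/s.
After complete mixing, C₀ = (0.1009·58.1 + 0.5·0.62) / 0.6009 = 10.27 mg/L.
Travel time t = 5.2e+04 m / 1.2 m/s = 4.333e+04 s = 0.5015 d.
C = 10.27·exp(−0.24·0.5015) = 10.27·0.8866 = 9.109 mg/L.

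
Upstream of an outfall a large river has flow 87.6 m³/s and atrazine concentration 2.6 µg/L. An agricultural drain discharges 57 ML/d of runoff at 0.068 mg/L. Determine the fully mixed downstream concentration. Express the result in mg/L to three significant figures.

0.00309 mg/L

57 ML/d = 0.6597 m³/s.
2.6 µg/L = 0.0026 mg/L.
Conservation of mass across the mixing zone: C = (0.6597·0.068 + 87.6·0.0026) / (0.6597 + 87.6) = 0.2726/88.26 = 0.003089 mg/L.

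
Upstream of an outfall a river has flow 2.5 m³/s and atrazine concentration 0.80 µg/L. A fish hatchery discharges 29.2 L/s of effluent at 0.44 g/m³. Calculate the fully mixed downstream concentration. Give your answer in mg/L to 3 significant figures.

0.00587 mg/L

29.2 L/s = 0.0292 m³/s.
0.80 µg/L = 0.0008 mg/L.
Flow-weighted mixing gives C = (0.0292·0.44 + 2.5·0.0008) / (0.0292 + 2.5) = 0.01485/2.529 = 0.005871 mg/L.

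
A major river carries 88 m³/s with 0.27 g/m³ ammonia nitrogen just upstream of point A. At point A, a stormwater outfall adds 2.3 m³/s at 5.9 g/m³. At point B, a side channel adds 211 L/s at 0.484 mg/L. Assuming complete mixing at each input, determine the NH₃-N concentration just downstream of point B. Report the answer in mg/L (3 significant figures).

0.414 mg/L

After input A: C = (88·0.27 + 2.3·5.9) / 90.3 = 0.4134 mg/L.
211 L/s = 0.211 m³/s.
After input B: C = (90.3·0.4134 + 0.211·0.484) / 90.51 = 0.4136 mg/L.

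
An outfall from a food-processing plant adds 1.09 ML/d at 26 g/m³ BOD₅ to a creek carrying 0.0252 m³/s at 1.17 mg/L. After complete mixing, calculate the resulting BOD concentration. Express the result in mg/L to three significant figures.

1.09 ML/d = 0.01262 m³/s.
Flow-weighted mixing gives C = (0.01262·26 + 0.0252·1.17) / (0.01262 + 0.0252) = 0.3575/0.03782 = 9.454 mg/L.

9.45 mg/L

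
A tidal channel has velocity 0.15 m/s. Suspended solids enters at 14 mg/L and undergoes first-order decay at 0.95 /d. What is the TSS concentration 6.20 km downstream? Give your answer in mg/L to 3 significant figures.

Travel time t = 6.20 km / 0.15 m/s = 6200/0.15 = 4.133e+04 s = 0.4784 d.
First-order decay: C = 14·exp(−0.95·0.4784) = 14·0.6348 = 8.887 mg/L.

8.89 mg/L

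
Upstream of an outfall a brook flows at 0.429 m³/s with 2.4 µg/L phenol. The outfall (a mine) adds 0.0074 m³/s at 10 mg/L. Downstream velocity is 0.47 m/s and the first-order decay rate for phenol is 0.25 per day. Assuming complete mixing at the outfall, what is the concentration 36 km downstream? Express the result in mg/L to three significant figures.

0.138 mg/L

2.4 µg/L = 0.0024 mg/L.
After complete mixing, C₀ = (0.0074·10 + 0.429·0.0024) / 0.4364 = 0.1719 mg/L.
Travel time t = 3.6e+04 m / 0.47 m/s = 7.66e+04 s = 0.8865 d.
C = 0.1719·exp(−0.25·0.8865) = 0.1719·0.8012 = 0.1378 mg/L.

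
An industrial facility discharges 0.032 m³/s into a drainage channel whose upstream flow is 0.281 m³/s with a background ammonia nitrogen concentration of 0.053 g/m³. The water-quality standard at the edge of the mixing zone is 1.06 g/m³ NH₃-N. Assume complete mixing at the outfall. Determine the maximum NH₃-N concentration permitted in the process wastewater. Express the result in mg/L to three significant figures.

9.90 mg/L

Mass balance: 1.06·0.313 = 0.032·Cₑ + 0.281·0.053.
Cₑ = (0.3318 − 0.01489) / 0.032 = 9.903 mg/L.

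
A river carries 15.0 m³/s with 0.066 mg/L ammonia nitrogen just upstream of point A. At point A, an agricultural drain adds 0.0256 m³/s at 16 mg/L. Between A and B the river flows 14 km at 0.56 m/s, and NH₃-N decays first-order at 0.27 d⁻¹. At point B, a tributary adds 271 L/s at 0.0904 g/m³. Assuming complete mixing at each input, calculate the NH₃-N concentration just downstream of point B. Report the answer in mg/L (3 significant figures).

After input A: C = (15·0.066 + 0.0256·16) / 15.03 = 0.09315 mg/L.
Over the 14 km reach to input B (t = 2.5e+04 s = 0.2894 d), decay gives C = 0.09315·exp(−0.27·0.2894) = 0.08615 mg/L.
271 L/s = 0.271 m³/s.
After input B: C = (15.03·0.08615 + 0.271·0.0904) / 15.3 = 0.08622 mg/L.

0.0862 mg/L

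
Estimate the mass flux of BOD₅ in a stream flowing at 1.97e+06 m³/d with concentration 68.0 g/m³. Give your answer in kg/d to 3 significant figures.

134000 kg/d

1.97e+06 m³/d = 22.8 m³/s.
Mass flux = Q·C = 22.8 m³/s × 68 g/m³ = 1550 g/s.
= 1550 g/s × 86.4 = 1.34e+05 kg/d.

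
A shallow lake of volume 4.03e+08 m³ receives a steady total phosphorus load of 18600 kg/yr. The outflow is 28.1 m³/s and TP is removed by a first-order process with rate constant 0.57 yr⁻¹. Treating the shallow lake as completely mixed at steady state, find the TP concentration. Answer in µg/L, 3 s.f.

Outflow Q = 28.1 m³/s × 3.156e+07 s/yr = 8.868e+08 m³/yr.
Steady-state CSTR mass balance: W = Q·C + k·V·C, so C = W/(Q + kV).
Q + kV = 8.868e+08 + 0.57·4.03e+08 = 1.116e+09 m³/yr.
C = 18600/1.116e+09 = 1.666e-05 kg/m³ = 0.01666 mg/L = 16.66 µg/L.

16.7 µg/L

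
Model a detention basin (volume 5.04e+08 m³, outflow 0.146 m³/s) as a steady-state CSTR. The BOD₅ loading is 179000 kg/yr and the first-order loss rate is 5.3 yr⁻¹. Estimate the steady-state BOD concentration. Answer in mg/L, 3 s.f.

0.0669 mg/L

Outflow Q = 0.146 m³/s × 3.156e+07 s/yr = 4.607e+06 m³/yr.
Steady-state CSTR mass balance: W = Q·C + k·V·C, so C = W/(Q + kV).
Q + kV = 4.607e+06 + 5.3·5.04e+08 = 2.676e+09 m³/yr.
C = 179000/2.676e+09 = 6.69e-05 kg/m³ = 0.0669 mg/L.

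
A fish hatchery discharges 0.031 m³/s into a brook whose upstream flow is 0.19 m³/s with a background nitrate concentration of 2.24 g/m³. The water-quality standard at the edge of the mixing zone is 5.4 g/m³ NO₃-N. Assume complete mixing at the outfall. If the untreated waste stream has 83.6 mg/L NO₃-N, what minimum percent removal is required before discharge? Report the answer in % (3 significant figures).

70.4 %

Mass balance: 5.4·0.221 = 0.031·Cₑ + 0.19·2.24.
Cₑ = (1.193 − 0.4256) / 0.031 = 24.77 mg/L.
Required removal = 1 − 24.77/83.6 = 70.37 %.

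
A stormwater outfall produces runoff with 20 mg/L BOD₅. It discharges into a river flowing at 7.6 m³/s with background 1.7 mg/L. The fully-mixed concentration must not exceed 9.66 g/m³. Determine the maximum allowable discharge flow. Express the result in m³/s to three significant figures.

Mass balance at complete mixing: C_std·(Q_w + Q_r) = Q_w·C_e + Q_r·C_b.
Rearranging, Q_w = Q_r·(C_std − C_b)/(C_e − C_std) = 7.6·(9.66 − 1.7) / (20 − 9.66) = 5.851 m³/s.

5.85 m³/s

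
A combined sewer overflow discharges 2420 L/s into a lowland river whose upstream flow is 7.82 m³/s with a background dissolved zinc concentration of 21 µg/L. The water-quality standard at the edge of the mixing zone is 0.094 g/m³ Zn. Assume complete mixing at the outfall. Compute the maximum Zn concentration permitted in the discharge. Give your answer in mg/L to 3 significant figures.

2420 L/s = 2.42 m³/s.
21 µg/L = 0.021 mg/L.
Mass balance: 0.094·10.24 = 2.42·Cₑ + 7.82·0.021.
Cₑ = (0.9626 − 0.1642) / 2.42 = 0.3299 mg/L.

0.330 mg/L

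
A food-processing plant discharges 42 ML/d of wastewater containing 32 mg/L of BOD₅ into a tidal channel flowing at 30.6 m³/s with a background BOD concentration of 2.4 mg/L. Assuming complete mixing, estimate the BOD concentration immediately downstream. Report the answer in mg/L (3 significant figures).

2.86 mg/L

42 ML/d = 0.4861 m³/s.
Conservation of mass across the mixing zone: C = (0.4861·32 + 30.6·2.4) / (0.4861 + 30.6) = 89/31.09 = 2.863 mg/L.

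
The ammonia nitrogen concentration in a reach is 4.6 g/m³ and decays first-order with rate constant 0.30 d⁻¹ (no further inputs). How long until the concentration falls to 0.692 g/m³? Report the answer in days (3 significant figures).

6.31 d

t = ln(C₀/C)/k = ln(4.6/0.692)/0.30 = 1.894/0.30 = 6.314 d.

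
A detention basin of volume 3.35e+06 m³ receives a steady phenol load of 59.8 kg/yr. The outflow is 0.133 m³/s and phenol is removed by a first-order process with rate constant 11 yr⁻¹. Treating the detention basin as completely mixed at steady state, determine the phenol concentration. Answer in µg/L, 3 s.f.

Outflow Q = 0.133 m³/s × 3.156e+07 s/yr = 4.197e+06 m³/yr.
Steady-state CSTR mass balance: W = Q·C + k·V·C, so C = W/(Q + kV).
Q + kV = 4.197e+06 + 11·3.35e+06 = 4.105e+07 m³/yr.
C = 59.8/4.105e+07 = 1.457e-06 kg/m³ = 0.001457 mg/L = 1.457 µg/L.

1.46 µg/L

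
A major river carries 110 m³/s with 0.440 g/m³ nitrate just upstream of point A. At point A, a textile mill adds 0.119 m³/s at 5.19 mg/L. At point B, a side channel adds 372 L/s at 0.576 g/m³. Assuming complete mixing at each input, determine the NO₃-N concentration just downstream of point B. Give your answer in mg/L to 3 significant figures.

After input A: C = (110·0.44 + 0.119·5.19) / 110.1 = 0.4451 mg/L.
372 L/s = 0.372 m³/s.
After input B: C = (110.1·0.4451 + 0.372·0.576) / 110.5 = 0.4456 mg/L.

0.446 mg/L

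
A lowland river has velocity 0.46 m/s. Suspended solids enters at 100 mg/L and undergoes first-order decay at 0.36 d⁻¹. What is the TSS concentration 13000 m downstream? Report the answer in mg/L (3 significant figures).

Travel time t = 13000 m / 0.46 m/s = 1.3e+04/0.46 = 2.826e+04 s = 0.3271 d.
First-order decay: C = 100·exp(−0.36·0.3271) = 100·0.8889 = 88.89 mg/L.

88.9 mg/L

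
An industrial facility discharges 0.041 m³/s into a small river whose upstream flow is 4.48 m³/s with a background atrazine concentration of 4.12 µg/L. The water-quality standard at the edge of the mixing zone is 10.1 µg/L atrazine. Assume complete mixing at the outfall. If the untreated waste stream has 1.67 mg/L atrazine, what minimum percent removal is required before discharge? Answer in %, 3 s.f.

60.3 %

4.12 µg/L = 0.00412 mg/L.
10.1 µg/L = 0.0101 mg/L.
Mass balance: 0.0101·4.521 = 0.041·Cₑ + 4.48·0.00412.
Cₑ = (0.04566 − 0.01846) / 0.041 = 0.6635 mg/L.
Required removal = 1 − 0.6635/1.67 = 60.27 %.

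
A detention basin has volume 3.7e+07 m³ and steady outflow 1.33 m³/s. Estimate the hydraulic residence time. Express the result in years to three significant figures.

0.882 yr

Q = 1.33 m³/s × 3.156e+07 s/yr = 4.197e+07 m³/yr.
Hydraulic residence time τ = V/Q = 3.7e+07/4.197e+07 = 0.8815 yr.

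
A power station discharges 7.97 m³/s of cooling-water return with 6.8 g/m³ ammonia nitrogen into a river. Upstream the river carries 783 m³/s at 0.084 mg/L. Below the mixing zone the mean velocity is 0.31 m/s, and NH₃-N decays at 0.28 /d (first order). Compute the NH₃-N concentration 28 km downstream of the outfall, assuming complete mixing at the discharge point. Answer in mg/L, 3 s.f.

After complete mixing, C₀ = (7.97·6.8 + 783·0.084) / 791 = 0.1517 mg/L.
Travel time t = 2.8e+04 m / 0.31 m/s = 9.032e+04 s = 1.045 d.
C = 0.1517·exp(−0.28·1.045) = 0.1517·0.7462 = 0.1132 mg/L.

0.113 mg/L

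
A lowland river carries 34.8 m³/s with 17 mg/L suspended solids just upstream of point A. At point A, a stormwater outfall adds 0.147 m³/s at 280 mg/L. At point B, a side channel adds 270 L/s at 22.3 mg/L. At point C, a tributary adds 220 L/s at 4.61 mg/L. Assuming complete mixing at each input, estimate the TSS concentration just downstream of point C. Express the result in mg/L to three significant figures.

18.1 mg/L

After input A: C = (34.8·17 + 0.147·280) / 34.95 = 18.11 mg/L.
270 L/s = 0.27 m³/s.
After input B: C = (34.95·18.11 + 0.27·22.3) / 35.22 = 18.14 mg/L.
220 L/s = 0.22 m³/s.
After input C: C = (35.22·18.14 + 0.22·4.61) / 35.44 = 18.05 mg/L.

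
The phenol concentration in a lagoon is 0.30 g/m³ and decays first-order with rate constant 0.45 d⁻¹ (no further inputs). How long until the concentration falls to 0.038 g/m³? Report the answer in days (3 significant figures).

t = ln(C₀/C)/k = ln(0.30/0.038)/0.45 = 2.066/0.45 = 4.592 d.

4.59 d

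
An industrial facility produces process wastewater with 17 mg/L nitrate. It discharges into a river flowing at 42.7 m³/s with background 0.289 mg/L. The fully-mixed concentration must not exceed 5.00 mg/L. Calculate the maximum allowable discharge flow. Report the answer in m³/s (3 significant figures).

Mass balance at complete mixing: C_std·(Q_w + Q_r) = Q_w·C_e + Q_r·C_b.
Rearranging, Q_w = Q_r·(C_std − C_b)/(C_e − C_std) = 42.7·(5 − 0.289) / (17 − 5) = 16.76 m³/s.

16.8 m³/s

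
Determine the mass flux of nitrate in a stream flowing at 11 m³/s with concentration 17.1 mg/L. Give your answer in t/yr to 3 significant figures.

Mass flux = Q·C = 11 m³/s × 17.1 g/m³ = 188.1 g/s.
= 188.1 g/s × 31.56 = 5936 t/yr.

5940 t/yr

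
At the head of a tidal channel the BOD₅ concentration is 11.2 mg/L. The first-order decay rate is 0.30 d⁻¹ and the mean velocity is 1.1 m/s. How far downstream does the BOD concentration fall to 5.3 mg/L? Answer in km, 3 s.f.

From C = C₀·e^(−kt), t = ln(C₀/C)/k = ln(11.2/5.3)/0.30 = 0.7482/0.30 = 2.494 d.
Distance = v·t = 1.1 m/s × 2.155e+05 s = 2.37e+05 m = 237 km.

237 km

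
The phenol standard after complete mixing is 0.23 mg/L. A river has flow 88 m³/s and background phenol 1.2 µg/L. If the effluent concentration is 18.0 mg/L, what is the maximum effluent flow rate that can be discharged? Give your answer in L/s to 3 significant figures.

1.2 µg/L = 0.0012 mg/L.
Mass balance at complete mixing: C_std·(Q_w + Q_r) = Q_w·C_e + Q_r·C_b.
Rearranging, Q_w = Q_r·(C_std − C_b)/(C_e − C_std) = 88·(0.23 − 0.0012) / (18 − 0.23) = 1.133 m³/s.
= 1133 L/s.

1130 L/s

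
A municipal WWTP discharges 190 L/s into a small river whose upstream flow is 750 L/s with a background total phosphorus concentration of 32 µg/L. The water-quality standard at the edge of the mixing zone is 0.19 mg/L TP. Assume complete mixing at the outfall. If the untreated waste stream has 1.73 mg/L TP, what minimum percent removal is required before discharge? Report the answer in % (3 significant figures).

53.0 %

190 L/s = 0.19 m³/s.
750 L/s = 0.75 m³/s.
32 µg/L = 0.032 mg/L.
Mass balance: 0.19·0.94 = 0.19·Cₑ + 0.75·0.032.
Cₑ = (0.1786 − 0.024) / 0.19 = 0.8137 mg/L.
Required removal = 1 − 0.8137/1.73 = 52.97 %.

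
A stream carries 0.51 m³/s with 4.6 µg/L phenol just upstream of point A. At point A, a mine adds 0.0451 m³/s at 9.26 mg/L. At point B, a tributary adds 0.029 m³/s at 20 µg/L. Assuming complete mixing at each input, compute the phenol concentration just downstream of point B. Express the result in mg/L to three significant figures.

4.6 µg/L = 0.0046 mg/L.
After input A: C = (0.51·0.0046 + 0.0451·9.26) / 0.5551 = 0.7566 mg/L.
20 µg/L = 0.02 mg/L.
After input B: C = (0.5551·0.7566 + 0.029·0.02) / 0.5841 = 0.72 mg/L.

0.720 mg/L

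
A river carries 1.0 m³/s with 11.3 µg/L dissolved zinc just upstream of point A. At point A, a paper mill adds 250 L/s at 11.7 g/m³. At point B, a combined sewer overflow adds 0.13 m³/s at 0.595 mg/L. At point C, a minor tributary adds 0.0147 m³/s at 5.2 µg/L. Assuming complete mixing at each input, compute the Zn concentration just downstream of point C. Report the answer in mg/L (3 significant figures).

11.3 µg/L = 0.0113 mg/L.
250 L/s = 0.25 m³/s.
After input A: C = (1·0.0113 + 0.25·11.7) / 1.25 = 2.349 mg/L.
After input B: C = (1.25·2.349 + 0.13·0.595) / 1.38 = 2.184 mg/L.
5.2 µg/L = 0.0052 mg/L.
After input C: C = (1.38·2.184 + 0.0147·0.0052) / 1.395 = 2.161 mg/L.

2.16 mg/L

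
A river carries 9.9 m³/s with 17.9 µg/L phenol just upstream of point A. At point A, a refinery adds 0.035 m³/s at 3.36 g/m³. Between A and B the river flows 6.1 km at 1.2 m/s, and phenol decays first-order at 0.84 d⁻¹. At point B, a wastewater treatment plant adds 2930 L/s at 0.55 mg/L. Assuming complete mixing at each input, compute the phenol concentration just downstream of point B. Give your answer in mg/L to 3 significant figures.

17.9 µg/L = 0.0179 mg/L.
After input A: C = (9.9·0.0179 + 0.035·3.36) / 9.935 = 0.02967 mg/L.
Over the 6.1 km reach to input B (t = 5083 s = 0.05883 d), decay gives C = 0.02967·exp(−0.84·0.05883) = 0.02824 mg/L.
2930 L/s = 2.93 m³/s.
After input B: C = (9.935·0.02824 + 2.93·0.55) / 12.87 = 0.1471 mg/L.

0.147 mg/L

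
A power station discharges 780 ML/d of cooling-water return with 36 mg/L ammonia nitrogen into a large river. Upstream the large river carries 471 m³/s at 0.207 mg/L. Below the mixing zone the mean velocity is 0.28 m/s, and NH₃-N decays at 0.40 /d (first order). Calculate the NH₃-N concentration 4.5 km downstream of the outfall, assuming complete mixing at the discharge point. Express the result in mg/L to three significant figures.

780 ML/d = 9.028 m³/s.
After complete mixing, C₀ = (9.028·36 + 471·0.207) / 480 = 0.8802 mg/L.
Travel time t = 4500 m / 0.28 m/s = 1.607e+04 s = 0.186 d.
C = 0.8802·exp(−0.40·0.186) = 0.8802·0.9283 = 0.817 mg/L.

0.817 mg/L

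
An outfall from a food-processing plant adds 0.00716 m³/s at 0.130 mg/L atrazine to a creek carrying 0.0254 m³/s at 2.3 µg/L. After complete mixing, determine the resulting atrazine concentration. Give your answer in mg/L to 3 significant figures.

2.3 µg/L = 0.0023 mg/L.
By mass balance at complete mixing, C = (0.00716·0.13 + 0.0254·0.0023) / (0.00716 + 0.0254) = 0.0009892/0.03256 = 0.03038 mg/L.

0.0304 mg/L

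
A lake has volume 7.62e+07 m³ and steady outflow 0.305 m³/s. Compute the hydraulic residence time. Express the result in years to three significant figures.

7.92 yr

Q = 0.305 m³/s × 3.156e+07 s/yr = 9.625e+06 m³/yr.
Hydraulic residence time τ = V/Q = 7.62e+07/9.625e+06 = 7.917 yr.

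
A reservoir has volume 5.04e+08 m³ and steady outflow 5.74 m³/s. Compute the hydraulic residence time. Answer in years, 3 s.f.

Q = 5.74 m³/s × 3.156e+07 s/yr = 1.811e+08 m³/yr.
Hydraulic residence time τ = V/Q = 5.04e+08/1.811e+08 = 2.782 yr.

2.78 yr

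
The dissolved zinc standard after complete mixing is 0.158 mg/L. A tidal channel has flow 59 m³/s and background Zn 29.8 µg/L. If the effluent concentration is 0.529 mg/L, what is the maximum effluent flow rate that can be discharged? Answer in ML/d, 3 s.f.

29.8 µg/L = 0.0298 mg/L.
Mass balance at complete mixing: C_std·(Q_w + Q_r) = Q_w·C_e + Q_r·C_b.
Rearranging, Q_w = Q_r·(C_std − C_b)/(C_e − C_std) = 59·(0.158 − 0.0298) / (0.529 − 0.158) = 20.39 m³/s.
= 1761 ML/d.

1760 ML/d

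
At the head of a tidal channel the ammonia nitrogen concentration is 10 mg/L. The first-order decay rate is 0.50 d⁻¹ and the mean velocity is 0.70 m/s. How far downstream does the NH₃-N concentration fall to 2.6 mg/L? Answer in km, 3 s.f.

163 km

From C = C₀·e^(−kt), t = ln(C₀/C)/k = ln(10/2.6)/0.50 = 1.347/0.50 = 2.694 d.
Distance = v·t = 0.70 m/s × 2.328e+05 s = 1.629e+05 m = 162.9 km.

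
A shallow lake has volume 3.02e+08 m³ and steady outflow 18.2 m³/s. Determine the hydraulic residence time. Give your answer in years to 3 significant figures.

0.526 yr

Q = 18.2 m³/s × 3.156e+07 s/yr = 5.743e+08 m³/yr.
Hydraulic residence time τ = V/Q = 3.02e+08/5.743e+08 = 0.5258 yr.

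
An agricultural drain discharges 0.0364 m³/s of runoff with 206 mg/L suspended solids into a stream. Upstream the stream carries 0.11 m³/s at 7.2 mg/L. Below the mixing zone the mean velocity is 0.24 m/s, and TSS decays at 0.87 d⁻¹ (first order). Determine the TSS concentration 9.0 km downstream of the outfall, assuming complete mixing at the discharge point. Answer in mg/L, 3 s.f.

38.8 mg/L

After complete mixing, C₀ = (0.0364·206 + 0.11·7.2) / 0.1464 = 56.63 mg/L.
Travel time t = 9000 m / 0.24 m/s = 3.75e+04 s = 0.434 d.
C = 56.63·exp(−0.87·0.434) = 56.63·0.6855 = 38.82 mg/L.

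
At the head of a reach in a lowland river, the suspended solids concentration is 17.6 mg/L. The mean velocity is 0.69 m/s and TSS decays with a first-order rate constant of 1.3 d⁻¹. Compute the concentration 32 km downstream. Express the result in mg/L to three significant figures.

Travel time t = 32 km / 0.69 m/s = 3.2e+04/0.69 = 4.638e+04 s = 0.5368 d.
First-order decay: C = 17.6·exp(−1.3·0.5368) = 17.6·0.4977 = 8.759 mg/L.

8.76 mg/L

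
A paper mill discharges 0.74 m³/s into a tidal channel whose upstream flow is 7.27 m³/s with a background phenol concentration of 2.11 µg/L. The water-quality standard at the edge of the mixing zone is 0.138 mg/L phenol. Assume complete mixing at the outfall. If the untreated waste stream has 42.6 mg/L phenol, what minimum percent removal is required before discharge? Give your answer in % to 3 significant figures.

96.5 %

2.11 µg/L = 0.00211 mg/L.
Mass balance: 0.138·8.01 = 0.74·Cₑ + 7.27·0.00211.
Cₑ = (1.105 − 0.01534) / 0.74 = 1.473 mg/L.
Required removal = 1 − 1.473/42.6 = 96.54 %.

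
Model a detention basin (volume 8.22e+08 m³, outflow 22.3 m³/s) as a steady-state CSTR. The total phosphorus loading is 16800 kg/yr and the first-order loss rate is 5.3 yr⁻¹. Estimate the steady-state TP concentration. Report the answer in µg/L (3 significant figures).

Outflow Q = 22.3 m³/s × 3.156e+07 s/yr = 7.037e+08 m³/yr.
Steady-state CSTR mass balance: W = Q·C + k·V·C, so C = W/(Q + kV).
Q + kV = 7.037e+08 + 5.3·8.22e+08 = 5.06e+09 m³/yr.
C = 16800/5.06e+09 = 3.32e-06 kg/m³ = 0.00332 mg/L = 3.32 µg/L.

3.32 µg/L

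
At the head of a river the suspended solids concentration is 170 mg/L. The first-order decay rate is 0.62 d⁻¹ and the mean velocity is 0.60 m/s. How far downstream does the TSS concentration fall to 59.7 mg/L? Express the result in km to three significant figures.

From C = C₀·e^(−kt), t = ln(C₀/C)/k = ln(170/59.7)/0.62 = 1.046/0.62 = 1.688 d.
Distance = v·t = 0.60 m/s × 1.458e+05 s = 8.75e+04 m = 87.5 km.

87.5 km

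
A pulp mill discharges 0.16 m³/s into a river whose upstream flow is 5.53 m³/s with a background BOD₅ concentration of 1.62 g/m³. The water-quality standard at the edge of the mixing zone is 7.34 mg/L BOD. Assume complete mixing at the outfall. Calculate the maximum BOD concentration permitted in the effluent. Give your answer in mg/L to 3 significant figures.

Mass balance: 7.34·5.69 = 0.16·Cₑ + 5.53·1.62.
Cₑ = (41.76 − 8.959) / 0.16 = 205 mg/L.

205 mg/L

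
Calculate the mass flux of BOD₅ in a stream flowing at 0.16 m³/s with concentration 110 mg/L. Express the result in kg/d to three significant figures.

1520 kg/d

Mass flux = Q·C = 0.16 m³/s × 110 g/m³ = 17.6 g/s.
= 17.6 g/s × 86.4 = 1521 kg/d.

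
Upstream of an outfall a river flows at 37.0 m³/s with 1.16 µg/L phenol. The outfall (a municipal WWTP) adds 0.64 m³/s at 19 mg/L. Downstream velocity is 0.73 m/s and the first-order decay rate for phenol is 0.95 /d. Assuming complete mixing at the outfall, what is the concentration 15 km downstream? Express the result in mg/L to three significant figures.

0.259 mg/L

1.16 µg/L = 0.00116 mg/L.
After complete mixing, C₀ = (0.64·19 + 37·0.00116) / 37.64 = 0.3242 mg/L.
Travel time t = 1.5e+04 m / 0.73 m/s = 2.055e+04 s = 0.2378 d.
C = 0.3242·exp(−0.95·0.2378) = 0.3242·0.7978 = 0.2586 mg/L.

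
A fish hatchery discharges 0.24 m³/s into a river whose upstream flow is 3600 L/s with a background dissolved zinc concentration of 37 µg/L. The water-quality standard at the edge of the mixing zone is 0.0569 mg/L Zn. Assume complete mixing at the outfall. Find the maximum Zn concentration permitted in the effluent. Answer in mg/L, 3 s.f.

0.355 mg/L

3600 L/s = 3.6 m³/s.
37 µg/L = 0.037 mg/L.
Mass balance: 0.0569·3.84 = 0.24·Cₑ + 3.6·0.037.
Cₑ = (0.2185 − 0.1332) / 0.24 = 0.3554 mg/L.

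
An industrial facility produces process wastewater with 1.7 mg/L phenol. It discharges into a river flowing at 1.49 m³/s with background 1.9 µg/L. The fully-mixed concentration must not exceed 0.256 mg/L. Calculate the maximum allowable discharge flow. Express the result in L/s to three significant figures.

262 L/s

1.9 µg/L = 0.0019 mg/L.
Mass balance at complete mixing: C_std·(Q_w + Q_r) = Q_w·C_e + Q_r·C_b.
Rearranging, Q_w = Q_r·(C_std − C_b)/(C_e − C_std) = 1.49·(0.256 − 0.0019) / (1.7 − 0.256) = 0.2622 m³/s.
= 262.2 L/s.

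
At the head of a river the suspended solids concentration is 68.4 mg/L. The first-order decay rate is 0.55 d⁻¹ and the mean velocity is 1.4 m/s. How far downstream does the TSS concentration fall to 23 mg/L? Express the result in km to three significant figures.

240 km

From C = C₀·e^(−kt), t = ln(C₀/C)/k = ln(68.4/23)/0.55 = 1.09/0.55 = 1.982 d.
Distance = v·t = 1.4 m/s × 1.712e+05 s = 2.397e+05 m = 239.7 km.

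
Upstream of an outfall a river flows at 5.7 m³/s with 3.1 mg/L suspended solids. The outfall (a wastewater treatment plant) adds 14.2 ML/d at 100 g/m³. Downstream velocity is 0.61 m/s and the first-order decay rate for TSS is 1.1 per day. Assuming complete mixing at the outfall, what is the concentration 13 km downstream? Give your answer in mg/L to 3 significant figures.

14.2 ML/d = 0.1644 m³/s.
After complete mixing, C₀ = (0.1644·100 + 5.7·3.1) / 5.864 = 5.816 mg/L.
Travel time t = 1.3e+04 m / 0.61 m/s = 2.131e+04 s = 0.2467 d.
C = 5.816·exp(−1.1·0.2467) = 5.816·0.7624 = 4.434 mg/L.

4.43 mg/L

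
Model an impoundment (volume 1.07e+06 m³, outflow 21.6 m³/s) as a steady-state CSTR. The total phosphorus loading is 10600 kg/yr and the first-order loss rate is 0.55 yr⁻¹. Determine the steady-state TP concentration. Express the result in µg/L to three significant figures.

15.5 µg/L

Outflow Q = 21.6 m³/s × 3.156e+07 s/yr = 6.816e+08 m³/yr.
Steady-state CSTR mass balance: W = Q·C + k·V·C, so C = W/(Q + kV).
Q + kV = 6.816e+08 + 0.55·1.07e+06 = 6.822e+08 m³/yr.
C = 10600/6.822e+08 = 1.554e-05 kg/m³ = 0.01554 mg/L = 15.54 µg/L.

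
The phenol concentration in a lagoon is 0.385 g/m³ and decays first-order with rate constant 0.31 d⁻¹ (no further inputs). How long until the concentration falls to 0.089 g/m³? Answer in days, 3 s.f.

t = ln(C₀/C)/k = ln(0.385/0.089)/0.31 = 1.465/0.31 = 4.725 d.

4.72 d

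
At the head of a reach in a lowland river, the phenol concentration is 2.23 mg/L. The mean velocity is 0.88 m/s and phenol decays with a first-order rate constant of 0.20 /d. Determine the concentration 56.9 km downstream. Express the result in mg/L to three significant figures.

Travel time t = 56.9 km / 0.88 m/s = 5.69e+04/0.88 = 6.466e+04 s = 0.7484 d.
First-order decay: C = 2.23·exp(−0.20·0.7484) = 2.23·0.861 = 1.92 mg/L.

1.92 mg/L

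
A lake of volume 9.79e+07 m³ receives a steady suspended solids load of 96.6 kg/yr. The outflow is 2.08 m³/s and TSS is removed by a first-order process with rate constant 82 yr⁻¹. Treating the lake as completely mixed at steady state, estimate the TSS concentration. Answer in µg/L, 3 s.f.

0.0119 µg/L

Outflow Q = 2.08 m³/s × 3.156e+07 s/yr = 6.564e+07 m³/yr.
Steady-state CSTR mass balance: W = Q·C + k·V·C, so C = W/(Q + kV).
Q + kV = 6.564e+07 + 82·9.79e+07 = 8.093e+09 m³/yr.
C = 96.6/8.093e+09 = 1.194e-08 kg/m³ = 1.194e-05 mg/L = 0.01194 µg/L.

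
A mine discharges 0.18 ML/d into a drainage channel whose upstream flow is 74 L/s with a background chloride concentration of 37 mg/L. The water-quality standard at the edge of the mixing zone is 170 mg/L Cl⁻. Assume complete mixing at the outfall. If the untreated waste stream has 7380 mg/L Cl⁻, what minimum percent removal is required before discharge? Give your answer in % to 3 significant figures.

0.18 ML/d = 0.002083 m³/s.
74 L/s = 0.074 m³/s.
Mass balance: 170·0.07608 = 0.002083·Cₑ + 0.074·37.
Cₑ = (12.93 − 2.738) / 0.002083 = 4894 mg/L.
Required removal = 1 − 4894/7380 = 33.68 %.

33.7 %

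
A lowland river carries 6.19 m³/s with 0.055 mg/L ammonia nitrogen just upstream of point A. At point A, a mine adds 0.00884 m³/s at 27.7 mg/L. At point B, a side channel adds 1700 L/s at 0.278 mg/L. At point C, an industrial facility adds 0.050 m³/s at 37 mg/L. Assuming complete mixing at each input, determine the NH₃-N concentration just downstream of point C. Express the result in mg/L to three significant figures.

After input A: C = (6.19·0.055 + 0.00884·27.7) / 6.199 = 0.09442 mg/L.
1700 L/s = 1.7 m³/s.
After input B: C = (6.199·0.09442 + 1.7·0.278) / 7.899 = 0.1339 mg/L.
After input C: C = (7.899·0.1339 + 0.05·37) / 7.949 = 0.3658 mg/L.

0.366 mg/L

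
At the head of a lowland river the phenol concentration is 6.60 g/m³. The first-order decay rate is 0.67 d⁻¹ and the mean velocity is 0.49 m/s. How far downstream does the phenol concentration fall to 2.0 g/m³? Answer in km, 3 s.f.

75.4 km

From C = C₀·e^(−kt), t = ln(C₀/C)/k = ln(6.60/2.0)/0.67 = 1.194/0.67 = 1.782 d.
Distance = v·t = 0.49 m/s × 1.54e+05 s = 7.544e+04 m = 75.44 km.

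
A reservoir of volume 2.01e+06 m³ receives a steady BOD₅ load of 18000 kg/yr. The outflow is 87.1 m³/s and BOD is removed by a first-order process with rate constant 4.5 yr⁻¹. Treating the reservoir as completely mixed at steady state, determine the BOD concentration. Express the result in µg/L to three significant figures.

6.53 µg/L

Outflow Q = 87.1 m³/s × 3.156e+07 s/yr = 2.749e+09 m³/yr.
Steady-state CSTR mass balance: W = Q·C + k·V·C, so C = W/(Q + kV).
Q + kV = 2.749e+09 + 4.5·2.01e+06 = 2.758e+09 m³/yr.
C = 18000/2.758e+09 = 6.527e-06 kg/m³ = 0.006527 mg/L = 6.527 µg/L.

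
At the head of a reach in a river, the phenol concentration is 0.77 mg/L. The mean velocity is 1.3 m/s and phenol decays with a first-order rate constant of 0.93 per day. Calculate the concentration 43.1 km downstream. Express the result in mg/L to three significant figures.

Travel time t = 43.1 km / 1.3 m/s = 4.31e+04/1.3 = 3.315e+04 s = 0.3837 d.
First-order decay: C = 0.77·exp(−0.93·0.3837) = 0.77·0.6999 = 0.5389 mg/L.

0.539 mg/L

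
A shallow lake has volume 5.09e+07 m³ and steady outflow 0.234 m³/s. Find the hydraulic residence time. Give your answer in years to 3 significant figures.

Q = 0.234 m³/s × 3.156e+07 s/yr = 7.384e+06 m³/yr.
Hydraulic residence time τ = V/Q = 5.09e+07/7.384e+06 = 6.893 yr.

6.89 yr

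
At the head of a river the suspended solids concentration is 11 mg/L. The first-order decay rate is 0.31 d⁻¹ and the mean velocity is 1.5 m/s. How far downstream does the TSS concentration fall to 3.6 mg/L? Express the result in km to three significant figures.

From C = C₀·e^(−kt), t = ln(C₀/C)/k = ln(11/3.6)/0.31 = 1.117/0.31 = 3.603 d.
Distance = v·t = 1.5 m/s × 3.113e+05 s = 4.67e+05 m = 467 km.

467 km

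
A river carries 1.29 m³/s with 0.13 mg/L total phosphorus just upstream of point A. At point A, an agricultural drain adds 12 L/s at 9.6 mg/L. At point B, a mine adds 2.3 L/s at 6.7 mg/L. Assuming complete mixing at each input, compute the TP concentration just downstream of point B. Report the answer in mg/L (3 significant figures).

0.229 mg/L

12 L/s = 0.012 m³/s.
After input A: C = (1.29·0.13 + 0.012·9.6) / 1.302 = 0.2173 mg/L.
2.3 L/s = 0.0023 m³/s.
After input B: C = (1.302·0.2173 + 0.0023·6.7) / 1.304 = 0.2287 mg/L.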